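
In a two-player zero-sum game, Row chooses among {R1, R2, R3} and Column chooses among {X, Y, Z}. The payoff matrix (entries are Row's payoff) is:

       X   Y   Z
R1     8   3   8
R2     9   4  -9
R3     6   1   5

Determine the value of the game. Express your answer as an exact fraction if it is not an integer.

Row minima: R1 → 3, R2 → -9, R3 → 1; maximin = 3.
Column maxima: X → 9, Y → 4, Z → 8; minimax = 4.
3 ≠ 4, so there is no saddle point; optimal play is mixed.
R3 is strictly dominated by R1, so Row never plays it.
X is strictly dominated by Y (it gives Row strictly more in every row), so Column never plays it.
On the remaining 2×2 (R1, R2 vs Y, Z):
Let Row play R1 with probability p. Expected payoff against Y: 3p + 4(1−p) = −p + 4; against Z: 8p + (-9)(1−p) = 17p − 9.
Setting these equal: −p + 4 = 17p − 9 ⇒ −18p = -13 ⇒ p = 13/18, and the value is (-1)·(13/18) + 4 = 59/18.
For Column: with q = P(Y), equating R1's and R2's payoffs gives −5q + 8 = 13q − 9 ⇒ q = 17/18.

59/18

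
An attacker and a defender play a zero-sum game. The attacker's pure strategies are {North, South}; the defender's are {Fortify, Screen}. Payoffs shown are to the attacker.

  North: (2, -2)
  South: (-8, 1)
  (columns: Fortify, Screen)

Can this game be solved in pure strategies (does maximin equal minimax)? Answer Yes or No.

Row minima: North → -2, South → -8; maximin = -2.
Column maxima: Fortify → 2, Screen → 1; minimax = 1.
-2 ≠ 1, so no pure-strategy equilibrium exists.

No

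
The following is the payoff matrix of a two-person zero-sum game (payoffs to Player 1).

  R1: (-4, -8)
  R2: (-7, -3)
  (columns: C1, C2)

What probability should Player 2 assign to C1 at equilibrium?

5/8

Row minima: R1 → -8, R2 → -7; maximin = -7.
Column maxima: C1 → -4, C2 → -3; minimax = -4.
-7 ≠ -4, so there is no saddle point; optimal play is mixed.
Let Player 1 play R1 with probability p. Expected payoff against C1: (-4)p + (-7)(1−p) = 3p − 7; against C2: (-8)p + (-3)(1−p) = −5p − 3.
Setting these equal: 3p − 7 = −5p − 3 ⇒ 8p = 4 ⇒ p = 1/2, and the value is (3)·(1/2) − 7 = -11/2.
For Player 2: with q = P(C1), equating R1's and R2's payoffs gives 4q − 8 = −4q − 3 ⇒ q = 5/8.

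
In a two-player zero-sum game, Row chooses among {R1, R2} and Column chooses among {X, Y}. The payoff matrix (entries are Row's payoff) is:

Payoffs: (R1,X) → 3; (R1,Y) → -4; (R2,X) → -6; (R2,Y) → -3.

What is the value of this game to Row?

Row minima: R1 → -4, R2 → -6; maximin = -4.
Column maxima: X → 3, Y → -3; minimax = -3.
-4 ≠ -3, so there is no saddle point; optimal play is mixed.
Let Row play R1 with probability p. Expected payoff against X: 3p + (-6)(1−p) = 9p − 6; against Y: (-4)p + (-3)(1−p) = −p − 3.
Setting these equal: 9p − 6 = −p − 3 ⇒ 10p = 3 ⇒ p = 3/10, and the value is (9)·(3/10) − 6 = -33/10.
For Column: with q = P(X), equating R1's and R2's payoffs gives 7q − 4 = −3q − 3 ⇒ q = 1/10.

-33/10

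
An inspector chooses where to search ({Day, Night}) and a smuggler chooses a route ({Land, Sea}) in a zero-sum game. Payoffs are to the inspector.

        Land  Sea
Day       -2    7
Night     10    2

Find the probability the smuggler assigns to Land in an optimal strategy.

5/17

Row minima: Day → -2, Night → 2; maximin = 2.
Column maxima: Land → 10, Sea → 7; minimax = 7.
2 ≠ 7, so there is no saddle point; optimal play is mixed.
Let the inspector play Day with probability p. Expected payoff against Land: (-2)p + 10(1−p) = −12p + 10; against Sea: 7p + 2(1−p) = 5p + 2.
Setting these equal: −12p + 10 = 5p + 2 ⇒ −17p = -8 ⇒ p = 8/17, and the value is (-12)·(8/17) + 10 = 74/17.
For the smuggler: with q = P(Land), equating Day's and Night's payoffs gives −9q + 7 = 8q + 2 ⇒ q = 5/17.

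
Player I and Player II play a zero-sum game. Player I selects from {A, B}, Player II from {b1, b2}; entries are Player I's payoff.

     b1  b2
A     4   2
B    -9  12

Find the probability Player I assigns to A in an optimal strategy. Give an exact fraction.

21/23

Row minima: A → 2, B → -9; maximin = 2.
Column maxima: b1 → 4, b2 → 12; minimax = 4.
2 ≠ 4, so there is no saddle point; optimal play is mixed.
Let Player I play A with probability p. Expected payoff against b1: 4p + (-9)(1−p) = 13p − 9; against b2: 2p + 12(1−p) = −10p + 12.
Setting these equal: 13p − 9 = −10p + 12 ⇒ 23p = 21 ⇒ p = 21/23, and the value is (13)·(21/23) − 9 = 66/23.
For Player II: with q = P(b1), equating A's and B's payoffs gives 2q + 2 = −21q + 12 ⇒ q = 10/23.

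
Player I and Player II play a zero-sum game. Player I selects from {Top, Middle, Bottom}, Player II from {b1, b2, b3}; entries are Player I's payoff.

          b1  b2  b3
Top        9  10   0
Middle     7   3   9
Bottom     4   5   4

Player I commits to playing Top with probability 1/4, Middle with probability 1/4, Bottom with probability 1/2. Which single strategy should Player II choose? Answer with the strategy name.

b3

If Player II plays b1, Player I's expected payoff is (1/4)·9 + (1/4)·7 + (1/2)·4 = 6.
If Player II plays b2, Player I's expected payoff is (1/4)·10 + (1/4)·3 + (1/2)·5 = 23/4.
If Player II plays b3, Player I's expected payoff is (1/4)·0 + (1/4)·9 + (1/2)·4 = 17/4.
Player II minimizes Player I's payoff; the smallest is 17/4, so the best response is b3.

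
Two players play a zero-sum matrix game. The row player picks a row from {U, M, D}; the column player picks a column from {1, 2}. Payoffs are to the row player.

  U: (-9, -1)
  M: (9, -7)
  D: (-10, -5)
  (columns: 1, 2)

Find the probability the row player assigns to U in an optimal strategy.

2/3

Row minima: U → -9, M → -7, D → -10; maximin = -7.
Column maxima: 1 → 9, 2 → -1; minimax = -1.
-7 ≠ -1, so there is no saddle point; optimal play is mixed.
D is strictly dominated by U, so the row player never plays it.
On the remaining 2×2 (U, M vs 1, 2):
Let the row player play U with probability p. Expected payoff against 1: (-9)p + 9(1−p) = −18p + 9; against 2: (-1)p + (-7)(1−p) = 6p − 7.
Setting these equal: −18p + 9 = 6p − 7 ⇒ −24p = -16 ⇒ p = 2/3, and the value is (-18)·(2/3) + 9 = -3.
For the column player: with q = P(1), equating U's and M's payoffs gives −8q − 1 = 16q − 7 ⇒ q = 1/4.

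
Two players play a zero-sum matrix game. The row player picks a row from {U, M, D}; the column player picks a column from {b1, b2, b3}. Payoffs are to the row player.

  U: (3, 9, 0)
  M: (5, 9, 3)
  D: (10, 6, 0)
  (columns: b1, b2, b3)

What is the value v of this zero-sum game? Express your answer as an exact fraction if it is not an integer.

3

Row minima: U → 0, M → 3, D → 0; maximin = 3.
Column maxima: b1 → 10, b2 → 9, b3 → 3; minimax = 3.
Since maximin = minimax = 3, there is a saddle point and the value is 3.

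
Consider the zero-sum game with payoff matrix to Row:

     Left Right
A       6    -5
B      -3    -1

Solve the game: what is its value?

Row minima: A → -5, B → -3; maximin = -3.
Column maxima: Left → 6, Right → -1; minimax = -1.
-3 ≠ -1, so there is no saddle point; optimal play is mixed.
Let Row play A with probability p. Expected payoff against Left: 6p + (-3)(1−p) = 9p − 3; against Right: (-5)p + (-1)(1−p) = −4p − 1.
Setting these equal: 9p − 3 = −4p − 1 ⇒ 13p = 2 ⇒ p = 2/13, and the value is (9)·(2/13) − 3 = -21/13.
For Column: with q = P(Left), equating A's and B's payoffs gives 11q − 5 = −2q − 1 ⇒ q = 4/13.

-21/13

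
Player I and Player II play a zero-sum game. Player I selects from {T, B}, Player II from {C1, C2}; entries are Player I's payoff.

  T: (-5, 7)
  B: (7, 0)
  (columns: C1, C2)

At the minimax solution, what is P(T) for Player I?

Row minima: T → -5, B → 0; maximin = 0.
Column maxima: C1 → 7, C2 → 7; minimax = 7.
0 ≠ 7, so there is no saddle point; optimal play is mixed.
Let Player I play T with probability p. Expected payoff against C1: (-5)p + 7(1−p) = −12p + 7; against C2: 7p + 0(1−p) = 7p.
Setting these equal: −12p + 7 = 7p ⇒ −19p = -7 ⇒ p = 7/19, and the value is (-12)·(7/19) + 7 = 49/19.
For Player II: with q = P(C1), equating T's and B's payoffs gives −12q + 7 = 7q ⇒ q = 7/19.

7/19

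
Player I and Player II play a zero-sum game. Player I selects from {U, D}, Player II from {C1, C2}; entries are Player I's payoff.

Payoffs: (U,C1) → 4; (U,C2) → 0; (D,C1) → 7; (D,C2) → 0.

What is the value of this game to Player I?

0

Row minima: U → 0, D → 0; maximin = 0.
Column maxima: C1 → 7, C2 → 0; minimax = 0.
Since maximin = minimax = 0, there is a saddle point and the value is 0.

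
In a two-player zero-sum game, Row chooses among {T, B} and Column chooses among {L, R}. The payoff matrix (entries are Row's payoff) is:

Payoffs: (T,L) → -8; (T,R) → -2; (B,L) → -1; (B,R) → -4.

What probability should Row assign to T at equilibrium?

1/3

Row minima: T → -8, B → -4; maximin = -4.
Column maxima: L → -1, R → -2; minimax = -2.
-4 ≠ -2, so there is no saddle point; optimal play is mixed.
Let Row play T with probability p. Expected payoff against L: (-8)p + (-1)(1−p) = −7p − 1; against R: (-2)p + (-4)(1−p) = 2p − 4.
Setting these equal: −7p − 1 = 2p − 4 ⇒ −9p = -3 ⇒ p = 1/3, and the value is (-7)·(1/3) − 1 = -10/3.
For Column: with q = P(L), equating T's and B's payoffs gives −6q − 2 = 3q − 4 ⇒ q = 2/9.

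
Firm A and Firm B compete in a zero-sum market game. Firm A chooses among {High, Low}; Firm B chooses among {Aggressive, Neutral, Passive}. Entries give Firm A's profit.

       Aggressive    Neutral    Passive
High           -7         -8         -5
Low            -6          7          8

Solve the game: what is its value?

Row minima: High → -8, Low → -6; maximin = -6.
Column maxima: Aggressive → -6, Neutral → 7, Passive → 8; minimax = -6.
Since maximin = minimax = -6, there is a saddle point and the value is -6.

-6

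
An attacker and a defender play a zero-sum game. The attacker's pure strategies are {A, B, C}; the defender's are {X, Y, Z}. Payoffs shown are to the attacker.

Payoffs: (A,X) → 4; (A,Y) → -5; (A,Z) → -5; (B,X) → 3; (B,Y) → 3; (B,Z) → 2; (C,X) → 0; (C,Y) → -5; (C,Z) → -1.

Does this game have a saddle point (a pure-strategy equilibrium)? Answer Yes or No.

Yes

Row minima: A → -5, B → 2, C → -5; maximin = 2.
Column maxima: X → 4, Y → 3, Z → 2; minimax = 2.
maximin = minimax = 2, so a saddle point exists.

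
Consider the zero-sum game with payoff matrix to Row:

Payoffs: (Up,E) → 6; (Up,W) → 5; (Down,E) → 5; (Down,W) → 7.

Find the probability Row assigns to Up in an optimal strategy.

Row minima: Up → 5, Down → 5; maximin = 5.
Column maxima: E → 6, W → 7; minimax = 6.
5 ≠ 6, so there is no saddle point; optimal play is mixed.
Let Row play Up with probability p. Expected payoff against E: 6p + 5(1−p) = p + 5; against W: 5p + 7(1−p) = −2p + 7.
Setting these equal: p + 5 = −2p + 7 ⇒ 3p = 2 ⇒ p = 2/3, and the value is (1)·(2/3) + 5 = 17/3.
For Column: with q = P(E), equating Up's and Down's payoffs gives q + 5 = −2q + 7 ⇒ q = 2/3.

2/3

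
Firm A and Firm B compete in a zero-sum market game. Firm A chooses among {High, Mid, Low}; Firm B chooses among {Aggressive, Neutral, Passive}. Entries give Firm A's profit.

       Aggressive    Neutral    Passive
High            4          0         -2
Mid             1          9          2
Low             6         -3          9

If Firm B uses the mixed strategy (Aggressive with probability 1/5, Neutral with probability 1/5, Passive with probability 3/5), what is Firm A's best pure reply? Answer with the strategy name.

Low

Expected payoff of High: (1/5)·4 + (1/5)·0 + (3/5)·(-2) = -2/5.
Expected payoff of Mid: (1/5)·1 + (1/5)·9 + (3/5)·2 = 16/5.
Expected payoff of Low: (1/5)·6 + (1/5)·(-3) + (3/5)·9 = 6.
The largest is 6, so Firm A's best response is Low.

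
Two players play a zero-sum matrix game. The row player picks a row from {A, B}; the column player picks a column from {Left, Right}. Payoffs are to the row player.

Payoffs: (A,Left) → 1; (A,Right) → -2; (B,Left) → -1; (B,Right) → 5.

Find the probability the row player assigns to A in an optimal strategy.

Row minima: A → -2, B → -1; maximin = -1.
Column maxima: Left → 1, Right → 5; minimax = 1.
-1 ≠ 1, so there is no saddle point; optimal play is mixed.
Let the row player play A with probability p. Expected payoff against Left: 1p + (-1)(1−p) = 2p − 1; against Right: (-2)p + 5(1−p) = −7p + 5.
Setting these equal: 2p − 1 = −7p + 5 ⇒ 9p = 6 ⇒ p = 2/3, and the value is (2)·(2/3) − 1 = 1/3.
For the column player: with q = P(Left), equating A's and B's payoffs gives 3q − 2 = −6q + 5 ⇒ q = 7/9.

2/3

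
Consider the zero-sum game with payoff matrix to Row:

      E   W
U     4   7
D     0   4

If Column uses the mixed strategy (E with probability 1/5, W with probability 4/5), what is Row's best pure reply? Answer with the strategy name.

U

Expected payoff of U: (1/5)·4 + (4/5)·7 = 32/5.
Expected payoff of D: (1/5)·0 + (4/5)·4 = 16/5.
The largest is 32/5, so Row's best response is U.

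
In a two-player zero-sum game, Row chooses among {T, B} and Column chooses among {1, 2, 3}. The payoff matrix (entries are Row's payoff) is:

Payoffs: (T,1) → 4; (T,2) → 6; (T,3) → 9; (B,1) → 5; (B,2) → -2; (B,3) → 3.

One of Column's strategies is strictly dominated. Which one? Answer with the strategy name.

2 holds Row's payoff strictly below 3 in every row: 6 < 9, -2 < 3.
So 3 is strictly dominated for Column.

3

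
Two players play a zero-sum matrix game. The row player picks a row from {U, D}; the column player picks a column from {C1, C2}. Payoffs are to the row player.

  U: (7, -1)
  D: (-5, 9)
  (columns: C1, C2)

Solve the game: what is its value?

29/11

Row minima: U → -1, D → -5; maximin = -1.
Column maxima: C1 → 7, C2 → 9; minimax = 7.
-1 ≠ 7, so there is no saddle point; optimal play is mixed.
Let the row player play U with probability p. Expected payoff against C1: 7p + (-5)(1−p) = 12p − 5; against C2: (-1)p + 9(1−p) = −10p + 9.
Setting these equal: 12p − 5 = −10p + 9 ⇒ 22p = 14 ⇒ p = 7/11, and the value is (12)·(7/11) − 5 = 29/11.
For the column player: with q = P(C1), equating U's and D's payoffs gives 8q − 1 = −14q + 9 ⇒ q = 5/11.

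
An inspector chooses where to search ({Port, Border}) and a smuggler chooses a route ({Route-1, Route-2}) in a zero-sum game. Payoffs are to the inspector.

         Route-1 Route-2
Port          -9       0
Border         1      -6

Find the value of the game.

-27/8

Row minima: Port → -9, Border → -6; maximin = -6.
Column maxima: Route-1 → 1, Route-2 → 0; minimax = 0.
-6 ≠ 0, so there is no saddle point; optimal play is mixed.
Let the inspector play Port with probability p. Expected payoff against Route-1: (-9)p + 1(1−p) = −10p + 1; against Route-2: 0p + (-6)(1−p) = 6p − 6.
Setting these equal: −10p + 1 = 6p − 6 ⇒ −16p = -7 ⇒ p = 7/16, and the value is (-10)·(7/16) + 1 = -27/8.
For the smuggler: with q = P(Route-1), equating Port's and Border's payoffs gives −9q = 7q − 6 ⇒ q = 3/8.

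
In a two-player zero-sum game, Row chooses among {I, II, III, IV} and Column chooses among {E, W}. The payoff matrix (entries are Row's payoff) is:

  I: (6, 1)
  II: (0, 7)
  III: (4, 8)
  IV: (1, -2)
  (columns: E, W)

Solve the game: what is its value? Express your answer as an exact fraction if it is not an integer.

Row minima: I → 1, II → 0, III → 4, IV → -2; maximin = 4.
Column maxima: E → 6, W → 8; minimax = 6.
4 ≠ 6, so there is no saddle point; optimal play is mixed.
II is strictly dominated by III, so Row never plays it.
IV is strictly dominated by I, so Row never plays it.
On the remaining 2×2 (I, III vs E, W):
Let Row play I with probability p. Expected payoff against E: 6p + 4(1−p) = 2p + 4; against W: 1p + 8(1−p) = −7p + 8.
Setting these equal: 2p + 4 = −7p + 8 ⇒ 9p = 4 ⇒ p = 4/9, and the value is (2)·(4/9) + 4 = 44/9.
For Column: with q = P(E), equating I's and III's payoffs gives 5q + 1 = −4q + 8 ⇒ q = 7/9.

44/9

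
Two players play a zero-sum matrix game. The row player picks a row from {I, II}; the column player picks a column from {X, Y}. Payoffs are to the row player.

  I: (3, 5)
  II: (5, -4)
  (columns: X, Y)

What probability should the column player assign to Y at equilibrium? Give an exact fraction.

Row minima: I → 3, II → -4; maximin = 3.
Column maxima: X → 5, Y → 5; minimax = 5.
3 ≠ 5, so there is no saddle point; optimal play is mixed.
Let the row player play I with probability p. Expected payoff against X: 3p + 5(1−p) = −2p + 5; against Y: 5p + (-4)(1−p) = 9p − 4.
Setting these equal: −2p + 5 = 9p − 4 ⇒ −11p = -9 ⇒ p = 9/11, and the value is (-2)·(9/11) + 5 = 37/11.
For the column player: with q = P(X), equating I's and II's payoffs gives −2q + 5 = 9q − 4 ⇒ q = 9/11.

2/11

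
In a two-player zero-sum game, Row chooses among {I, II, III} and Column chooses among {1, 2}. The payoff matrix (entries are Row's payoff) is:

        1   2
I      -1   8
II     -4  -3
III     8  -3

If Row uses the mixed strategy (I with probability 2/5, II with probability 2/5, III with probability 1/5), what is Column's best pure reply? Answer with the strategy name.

If Column plays 1, Row's expected payoff is (2/5)·(-1) + (2/5)·(-4) + (1/5)·8 = -2/5.
If Column plays 2, Row's expected payoff is (2/5)·8 + (2/5)·(-3) + (1/5)·(-3) = 7/5.
Column minimizes Row's payoff; the smallest is -2/5, so the best response is 1.

1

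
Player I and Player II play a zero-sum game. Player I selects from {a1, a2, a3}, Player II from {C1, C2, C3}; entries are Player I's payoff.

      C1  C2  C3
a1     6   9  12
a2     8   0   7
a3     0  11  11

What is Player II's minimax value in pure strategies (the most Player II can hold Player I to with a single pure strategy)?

Column maxima: C1 → 8, C2 → 11, C3 → 12.
The smallest of these is 8.

8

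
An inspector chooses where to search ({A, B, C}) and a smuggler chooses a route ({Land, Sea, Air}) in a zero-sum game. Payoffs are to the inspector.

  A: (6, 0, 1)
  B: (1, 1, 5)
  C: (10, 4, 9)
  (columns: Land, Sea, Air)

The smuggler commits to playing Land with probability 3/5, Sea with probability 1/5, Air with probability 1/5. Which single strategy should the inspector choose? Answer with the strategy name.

Expected payoff of A: (3/5)·6 + (1/5)·0 + (1/5)·1 = 19/5.
Expected payoff of B: (3/5)·1 + (1/5)·1 + (1/5)·5 = 9/5.
Expected payoff of C: (3/5)·10 + (1/5)·4 + (1/5)·9 = 43/5.
The largest is 43/5, so the inspector's best response is C.

C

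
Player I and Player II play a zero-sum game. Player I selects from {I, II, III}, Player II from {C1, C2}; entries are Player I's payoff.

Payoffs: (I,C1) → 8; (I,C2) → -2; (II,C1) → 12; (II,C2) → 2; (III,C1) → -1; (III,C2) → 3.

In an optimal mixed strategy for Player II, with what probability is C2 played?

13/14

Row minima: I → -2, II → 2, III → -1; maximin = 2.
Column maxima: C1 → 12, C2 → 3; minimax = 3.
2 ≠ 3, so there is no saddle point; optimal play is mixed.
I is strictly dominated by II, so Player I never plays it.
On the remaining 2×2 (II, III vs C1, C2):
Let Player I play II with probability p. Expected payoff against C1: 12p + (-1)(1−p) = 13p − 1; against C2: 2p + 3(1−p) = −p + 3.
Setting these equal: 13p − 1 = −p + 3 ⇒ 14p = 4 ⇒ p = 2/7, and the value is (13)·(2/7) − 1 = 19/7.
For Player II: with q = P(C1), equating II's and III's payoffs gives 10q + 2 = −4q + 3 ⇒ q = 1/14.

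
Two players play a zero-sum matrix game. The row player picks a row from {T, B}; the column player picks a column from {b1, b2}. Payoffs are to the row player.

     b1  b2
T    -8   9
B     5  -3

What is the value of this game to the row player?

Row minima: T → -8, B → -3; maximin = -3.
Column maxima: b1 → 5, b2 → 9; minimax = 5.
-3 ≠ 5, so there is no saddle point; optimal play is mixed.
Let the row player play T with probability p. Expected payoff against b1: (-8)p + 5(1−p) = −13p + 5; against b2: 9p + (-3)(1−p) = 12p − 3.
Setting these equal: −13p + 5 = 12p − 3 ⇒ −25p = -8 ⇒ p = 8/25, and the value is (-13)·(8/25) + 5 = 21/25.
For the column player: with q = P(b1), equating T's and B's payoffs gives −17q + 9 = 8q − 3 ⇒ q = 12/25.

21/25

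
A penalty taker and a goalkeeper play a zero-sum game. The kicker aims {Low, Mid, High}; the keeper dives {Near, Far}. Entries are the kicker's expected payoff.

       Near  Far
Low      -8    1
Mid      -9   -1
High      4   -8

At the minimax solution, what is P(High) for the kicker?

Row minima: Low → -8, Mid → -9, High → -8; maximin = -8.
Column maxima: Near → 4, Far → 1; minimax = 1.
-8 ≠ 1, so there is no saddle point; optimal play is mixed.
Mid is strictly dominated by Low, so the kicker never plays it.
On the remaining 2×2 (Low, High vs Near, Far):
Let the kicker play Low with probability p. Expected payoff against Near: (-8)p + 4(1−p) = −12p + 4; against Far: 1p + (-8)(1−p) = 9p − 8.
Setting these equal: −12p + 4 = 9p − 8 ⇒ −21p = -12 ⇒ p = 4/7, and the value is (-12)·(4/7) + 4 = -20/7.
For the keeper: with q = P(Near), equating Low's and High's payoffs gives −9q + 1 = 12q − 8 ⇒ q = 3/7.

3/7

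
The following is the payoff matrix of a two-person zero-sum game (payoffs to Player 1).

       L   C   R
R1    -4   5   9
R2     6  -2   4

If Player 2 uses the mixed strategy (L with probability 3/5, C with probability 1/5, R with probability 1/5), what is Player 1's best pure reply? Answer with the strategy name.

Expected payoff of R1: (3/5)·(-4) + (1/5)·5 + (1/5)·9 = 2/5.
Expected payoff of R2: (3/5)·6 + (1/5)·(-2) + (1/5)·4 = 4.
The largest is 4, so Player 1's best response is R2.

R2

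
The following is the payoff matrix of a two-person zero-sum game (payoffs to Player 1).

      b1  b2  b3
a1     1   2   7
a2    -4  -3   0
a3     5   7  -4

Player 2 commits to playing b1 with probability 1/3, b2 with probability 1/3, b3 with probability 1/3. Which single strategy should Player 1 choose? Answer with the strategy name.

Expected payoff of a1: (1/3)·1 + (1/3)·2 + (1/3)·7 = 10/3.
Expected payoff of a2: (1/3)·(-4) + (1/3)·(-3) + (1/3)·0 = -7/3.
Expected payoff of a3: (1/3)·5 + (1/3)·7 + (1/3)·(-4) = 8/3.
The largest is 10/3, so Player 1's best response is a1.

a1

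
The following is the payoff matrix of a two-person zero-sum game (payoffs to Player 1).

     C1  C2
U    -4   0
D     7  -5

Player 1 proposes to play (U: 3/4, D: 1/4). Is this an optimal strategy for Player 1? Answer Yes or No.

Against C1 this mix gives (3/4)·(-4) + (1/4)·7 = -5/4.
Against C2 this mix gives (3/4)·0 + (1/4)·(-5) = -5/4.
All of Player 2's active replies (C1, C2) yield -5/4, and no column does worse for Player 1. The mix makes Player 2 indifferent and guarantees -5/4, so it is optimal.

Yes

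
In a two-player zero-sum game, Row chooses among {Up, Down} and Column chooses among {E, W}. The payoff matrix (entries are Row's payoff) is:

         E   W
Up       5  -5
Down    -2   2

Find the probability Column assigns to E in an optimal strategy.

1/2

Row minima: Up → -5, Down → -2; maximin = -2.
Column maxima: E → 5, W → 2; minimax = 2.
-2 ≠ 2, so there is no saddle point; optimal play is mixed.
Let Row play Up with probability p. Expected payoff against E: 5p + (-2)(1−p) = 7p − 2; against W: (-5)p + 2(1−p) = −7p + 2.
Setting these equal: 7p − 2 = −7p + 2 ⇒ 14p = 4 ⇒ p = 2/7, and the value is (7)·(2/7) − 2 = 0.
For Column: with q = P(E), equating Up's and Down's payoffs gives 10q − 5 = −4q + 2 ⇒ q = 1/2.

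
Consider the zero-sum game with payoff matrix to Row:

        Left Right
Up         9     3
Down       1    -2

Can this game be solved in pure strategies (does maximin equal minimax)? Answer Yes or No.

Row minima: Up → 3, Down → -2; maximin = 3.
Column maxima: Left → 9, Right → 3; minimax = 3.
maximin = minimax = 3, so a saddle point exists.

Yes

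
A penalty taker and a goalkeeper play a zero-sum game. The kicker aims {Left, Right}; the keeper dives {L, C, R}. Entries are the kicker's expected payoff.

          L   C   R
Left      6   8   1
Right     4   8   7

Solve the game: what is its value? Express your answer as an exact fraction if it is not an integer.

Row minima: Left → 1, Right → 4; maximin = 4.
Column maxima: L → 6, C → 8, R → 7; minimax = 6.
4 ≠ 6, so there is no saddle point; optimal play is mixed.
C is strictly dominated by L (it gives the kicker strictly more in every row), so the keeper never plays it.
On the remaining 2×2 (Left, Right vs L, R):
Let the kicker play Left with probability p. Expected payoff against L: 6p + 4(1−p) = 2p + 4; against R: 1p + 7(1−p) = −6p + 7.
Setting these equal: 2p + 4 = −6p + 7 ⇒ 8p = 3 ⇒ p = 3/8, and the value is (2)·(3/8) + 4 = 19/4.
For the keeper: with q = P(L), equating Left's and Right's payoffs gives 5q + 1 = −3q + 7 ⇒ q = 3/4.

19/4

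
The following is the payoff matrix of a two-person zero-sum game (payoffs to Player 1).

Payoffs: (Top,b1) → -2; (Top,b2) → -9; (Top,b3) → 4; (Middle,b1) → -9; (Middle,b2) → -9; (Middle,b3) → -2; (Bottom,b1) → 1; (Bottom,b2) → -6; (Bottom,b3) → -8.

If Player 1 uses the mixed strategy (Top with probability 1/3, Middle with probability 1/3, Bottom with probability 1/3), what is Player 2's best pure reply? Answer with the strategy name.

b2

If Player 2 plays b1, Player 1's expected payoff is (1/3)·(-2) + (1/3)·(-9) + (1/3)·1 = -10/3.
If Player 2 plays b2, Player 1's expected payoff is (1/3)·(-9) + (1/3)·(-9) + (1/3)·(-6) = -8.
If Player 2 plays b3, Player 1's expected payoff is (1/3)·4 + (1/3)·(-2) + (1/3)·(-8) = -2.
Player 2 minimizes Player 1's payoff; the smallest is -8, so the best response is b2.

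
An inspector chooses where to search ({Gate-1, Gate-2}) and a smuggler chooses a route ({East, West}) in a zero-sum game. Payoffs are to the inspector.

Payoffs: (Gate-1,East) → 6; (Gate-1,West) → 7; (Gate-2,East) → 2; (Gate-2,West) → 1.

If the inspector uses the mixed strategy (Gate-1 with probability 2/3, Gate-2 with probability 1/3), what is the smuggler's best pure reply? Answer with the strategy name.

East

If the smuggler plays East, the inspector's expected payoff is (2/3)·6 + (1/3)·2 = 14/3.
If the smuggler plays West, the inspector's expected payoff is (2/3)·7 + (1/3)·1 = 5.
The smuggler minimizes the inspector's payoff; the smallest is 14/3, so the best response is East.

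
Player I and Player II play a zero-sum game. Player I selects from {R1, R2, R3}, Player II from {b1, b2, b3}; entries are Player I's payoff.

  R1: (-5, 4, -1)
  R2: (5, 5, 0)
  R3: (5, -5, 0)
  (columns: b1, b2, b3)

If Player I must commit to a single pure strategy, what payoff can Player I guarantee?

Row minima: R1 → -5, R2 → 0, R3 → -5.
The best of these is 0.

0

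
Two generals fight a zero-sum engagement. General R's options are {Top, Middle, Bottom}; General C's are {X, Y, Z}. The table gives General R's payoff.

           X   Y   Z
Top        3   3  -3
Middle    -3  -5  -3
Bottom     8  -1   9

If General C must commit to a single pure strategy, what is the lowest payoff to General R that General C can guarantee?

3

Column maxima: X → 8, Y → 3, Z → 9.
The smallest of these is 3.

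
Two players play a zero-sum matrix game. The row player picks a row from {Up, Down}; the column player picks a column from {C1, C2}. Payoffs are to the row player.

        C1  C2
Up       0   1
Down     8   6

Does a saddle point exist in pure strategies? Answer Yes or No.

Yes

Row minima: Up → 0, Down → 6; maximin = 6.
Column maxima: C1 → 8, C2 → 6; minimax = 6.
maximin = minimax = 6, so a saddle point exists.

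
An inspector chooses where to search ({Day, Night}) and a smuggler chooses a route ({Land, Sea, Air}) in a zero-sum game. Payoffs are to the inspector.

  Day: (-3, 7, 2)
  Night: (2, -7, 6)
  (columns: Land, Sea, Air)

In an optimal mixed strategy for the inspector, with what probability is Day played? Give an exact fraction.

Row minima: Day → -3, Night → -7; maximin = -3.
Column maxima: Land → 2, Sea → 7, Air → 6; minimax = 2.
-3 ≠ 2, so there is no saddle point; optimal play is mixed.
Air is strictly dominated by Land (it gives the inspector strictly more in every row), so the smuggler never plays it.
On the remaining 2×2 (Day, Night vs Land, Sea):
Let the inspector play Day with probability p. Expected payoff against Land: (-3)p + 2(1−p) = −5p + 2; against Sea: 7p + (-7)(1−p) = 14p − 7.
Setting these equal: −5p + 2 = 14p − 7 ⇒ −19p = -9 ⇒ p = 9/19, and the value is (-5)·(9/19) + 2 = -7/19.
For the smuggler: with q = P(Land), equating Day's and Night's payoffs gives −10q + 7 = 9q − 7 ⇒ q = 14/19.

9/19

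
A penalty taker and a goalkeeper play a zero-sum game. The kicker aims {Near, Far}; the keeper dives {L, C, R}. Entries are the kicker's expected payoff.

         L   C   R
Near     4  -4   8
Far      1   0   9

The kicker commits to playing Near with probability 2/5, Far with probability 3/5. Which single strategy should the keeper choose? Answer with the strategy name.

If the keeper plays L, the kicker's expected payoff is (2/5)·4 + (3/5)·1 = 11/5.
If the keeper plays C, the kicker's expected payoff is (2/5)·(-4) + (3/5)·0 = -8/5.
If the keeper plays R, the kicker's expected payoff is (2/5)·8 + (3/5)·9 = 43/5.
The keeper minimizes the kicker's payoff; the smallest is -8/5, so the best response is C.

C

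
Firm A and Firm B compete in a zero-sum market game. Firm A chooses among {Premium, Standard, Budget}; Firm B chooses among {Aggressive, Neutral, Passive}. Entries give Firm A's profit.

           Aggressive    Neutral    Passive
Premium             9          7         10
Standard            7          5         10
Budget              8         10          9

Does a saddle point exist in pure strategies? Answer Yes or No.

No

Row minima: Premium → 7, Standard → 5, Budget → 8; maximin = 8.
Column maxima: Aggressive → 9, Neutral → 10, Passive → 10; minimax = 9.
8 ≠ 9, so no pure-strategy equilibrium exists.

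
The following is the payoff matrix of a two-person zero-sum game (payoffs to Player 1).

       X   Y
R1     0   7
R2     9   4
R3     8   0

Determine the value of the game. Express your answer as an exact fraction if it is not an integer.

Row minima: R1 → 0, R2 → 4, R3 → 0; maximin = 4.
Column maxima: X → 9, Y → 7; minimax = 7.
4 ≠ 7, so there is no saddle point; optimal play is mixed.
R3 is strictly dominated by R2, so Player 1 never plays it.
On the remaining 2×2 (R1, R2 vs X, Y):
Let Player 1 play R1 with probability p. Expected payoff against X: 0p + 9(1−p) = −9p + 9; against Y: 7p + 4(1−p) = 3p + 4.
Setting these equal: −9p + 9 = 3p + 4 ⇒ −12p = -5 ⇒ p = 5/12, and the value is (-9)·(5/12) + 9 = 21/4.
For Player 2: with q = P(X), equating R1's and R2's payoffs gives −7q + 7 = 5q + 4 ⇒ q = 1/4.

21/4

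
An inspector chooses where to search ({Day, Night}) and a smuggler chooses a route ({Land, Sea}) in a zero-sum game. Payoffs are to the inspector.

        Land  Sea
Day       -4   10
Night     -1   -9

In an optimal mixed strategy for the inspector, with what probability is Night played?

Row minima: Day → -4, Night → -9; maximin = -4.
Column maxima: Land → -1, Sea → 10; minimax = -1.
-4 ≠ -1, so there is no saddle point; optimal play is mixed.
Let the inspector play Day with probability p. Expected payoff against Land: (-4)p + (-1)(1−p) = −3p − 1; against Sea: 10p + (-9)(1−p) = 19p − 9.
Setting these equal: −3p − 1 = 19p − 9 ⇒ −22p = -8 ⇒ p = 4/11, and the value is (-3)·(4/11) − 1 = -23/11.
For the smuggler: with q = P(Land), equating Day's and Night's payoffs gives −14q + 10 = 8q − 9 ⇒ q = 19/22.

7/11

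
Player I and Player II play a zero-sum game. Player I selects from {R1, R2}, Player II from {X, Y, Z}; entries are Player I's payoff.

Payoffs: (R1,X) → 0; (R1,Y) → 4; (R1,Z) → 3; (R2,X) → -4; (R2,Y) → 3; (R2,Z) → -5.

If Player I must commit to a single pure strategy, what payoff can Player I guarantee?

Row minima: R1 → 0, R2 → -5.
The best of these is 0.

0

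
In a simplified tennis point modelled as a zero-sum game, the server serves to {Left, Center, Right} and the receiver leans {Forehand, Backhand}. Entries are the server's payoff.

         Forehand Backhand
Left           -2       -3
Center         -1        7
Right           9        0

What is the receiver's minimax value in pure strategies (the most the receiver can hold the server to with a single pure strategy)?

Column maxima: Forehand → 9, Backhand → 7.
The smallest of these is 7.

7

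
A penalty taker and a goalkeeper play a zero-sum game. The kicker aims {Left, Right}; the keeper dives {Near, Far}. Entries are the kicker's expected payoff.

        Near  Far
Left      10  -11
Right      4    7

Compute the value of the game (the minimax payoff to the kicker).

19/4

Row minima: Left → -11, Right → 4; maximin = 4.
Column maxima: Near → 10, Far → 7; minimax = 7.
4 ≠ 7, so there is no saddle point; optimal play is mixed.
Let the kicker play Left with probability p. Expected payoff against Near: 10p + 4(1−p) = 6p + 4; against Far: (-11)p + 7(1−p) = −18p + 7.
Setting these equal: 6p + 4 = −18p + 7 ⇒ 24p = 3 ⇒ p = 1/8, and the value is (6)·(1/8) + 4 = 19/4.
For the keeper: with q = P(Near), equating Left's and Right's payoffs gives 21q − 11 = −3q + 7 ⇒ q = 3/4.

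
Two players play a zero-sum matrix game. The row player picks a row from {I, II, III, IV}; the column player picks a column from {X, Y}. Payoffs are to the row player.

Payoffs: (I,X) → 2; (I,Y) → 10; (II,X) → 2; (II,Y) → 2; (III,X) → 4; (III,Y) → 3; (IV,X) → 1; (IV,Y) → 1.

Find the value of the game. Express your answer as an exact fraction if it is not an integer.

Row minima: I → 2, II → 2, III → 3, IV → 1; maximin = 3.
Column maxima: X → 4, Y → 10; minimax = 4.
3 ≠ 4, so there is no saddle point; optimal play is mixed.
II is strictly dominated by III, so the row player never plays it.
IV is strictly dominated by I, so the row player never plays it.
On the remaining 2×2 (I, III vs X, Y):
Let the row player play I with probability p. Expected payoff against X: 2p + 4(1−p) = −2p + 4; against Y: 10p + 3(1−p) = 7p + 3.
Setting these equal: −2p + 4 = 7p + 3 ⇒ −9p = -1 ⇒ p = 1/9, and the value is (-2)·(1/9) + 4 = 34/9.
For the column player: with q = P(X), equating I's and III's payoffs gives −8q + 10 = q + 3 ⇒ q = 7/9.

34/9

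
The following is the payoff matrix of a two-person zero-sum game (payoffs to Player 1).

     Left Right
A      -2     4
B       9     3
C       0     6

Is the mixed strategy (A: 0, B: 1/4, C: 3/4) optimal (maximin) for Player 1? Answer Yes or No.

No

Against Left this mix gives (1/4)·9 + (3/4)·0 = 9/4.
Against Right this mix gives (1/4)·3 + (3/4)·6 = 21/4.
Player 2 will play Left, holding Player 1 to 9/4. Shifting weight toward the row that does better against Left would raise this floor (the equalizing mix achieves 9/2 against both Left and Right), so the proposed strategy is not optimal.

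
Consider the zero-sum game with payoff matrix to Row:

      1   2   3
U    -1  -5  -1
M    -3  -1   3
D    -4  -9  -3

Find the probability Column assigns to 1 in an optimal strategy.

Row minima: U → -5, M → -3, D → -9; maximin = -3.
Column maxima: 1 → -1, 2 → -1, 3 → 3; minimax = -1.
-3 ≠ -1, so there is no saddle point; optimal play is mixed.
D is strictly dominated by U, so Row never plays it.
3 is strictly dominated by 2 (it gives Row strictly more in every row), so Column never plays it.
On the remaining 2×2 (U, M vs 1, 2):
Let Row play U with probability p. Expected payoff against 1: (-1)p + (-3)(1−p) = 2p − 3; against 2: (-5)p + (-1)(1−p) = −4p − 1.
Setting these equal: 2p − 3 = −4p − 1 ⇒ 6p = 2 ⇒ p = 1/3, and the value is (2)·(1/3) − 3 = -7/3.
For Column: with q = P(1), equating U's and M's payoffs gives 4q − 5 = −2q − 1 ⇒ q = 2/3.

2/3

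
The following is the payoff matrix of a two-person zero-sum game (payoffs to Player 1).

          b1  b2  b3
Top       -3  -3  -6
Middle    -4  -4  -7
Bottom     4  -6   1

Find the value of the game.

-39/10

Row minima: Top → -6, Middle → -7, Bottom → -6; maximin = -6.
Column maxima: b1 → 4, b2 → -3, b3 → 1; minimax = -3.
-6 ≠ -3, so there is no saddle point; optimal play is mixed.
Middle is strictly dominated by Top, so Player 1 never plays it.
b1 is strictly dominated by b3 (it gives Player 1 strictly more in every row), so Player 2 never plays it.
On the remaining 2×2 (Top, Bottom vs b2, b3):
Let Player 1 play Top with probability p. Expected payoff against b2: (-3)p + (-6)(1−p) = 3p − 6; against b3: (-6)p + 1(1−p) = −7p + 1.
Setting these equal: 3p − 6 = −7p + 1 ⇒ 10p = 7 ⇒ p = 7/10, and the value is (3)·(7/10) − 6 = -39/10.
For Player 2: with q = P(b2), equating Top's and Bottom's payoffs gives 3q − 6 = −7q + 1 ⇒ q = 7/10.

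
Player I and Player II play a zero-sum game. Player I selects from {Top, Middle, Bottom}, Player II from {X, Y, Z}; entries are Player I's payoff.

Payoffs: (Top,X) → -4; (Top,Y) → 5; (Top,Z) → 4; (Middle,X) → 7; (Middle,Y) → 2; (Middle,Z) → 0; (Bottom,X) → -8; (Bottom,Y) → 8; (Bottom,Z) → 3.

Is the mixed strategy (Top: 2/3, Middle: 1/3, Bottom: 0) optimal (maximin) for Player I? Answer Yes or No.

Against X this mix gives (2/3)·(-4) + (1/3)·7 = -1/3.
Against Y this mix gives (2/3)·5 + (1/3)·2 = 4.
Against Z this mix gives (2/3)·4 + (1/3)·0 = 8/3.
Player II will play X, holding Player I to -1/3. Shifting weight toward the row that does better against X would raise this floor (the equalizing mix achieves 28/15 against both X and Z), so the proposed strategy is not optimal.

No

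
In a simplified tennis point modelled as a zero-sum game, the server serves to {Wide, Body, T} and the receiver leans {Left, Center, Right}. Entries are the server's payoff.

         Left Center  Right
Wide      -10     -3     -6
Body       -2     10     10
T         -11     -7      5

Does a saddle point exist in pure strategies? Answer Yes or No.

Row minima: Wide → -10, Body → -2, T → -11; maximin = -2.
Column maxima: Left → -2, Center → 10, Right → 10; minimax = -2.
maximin = minimax = -2, so a saddle point exists.

Yes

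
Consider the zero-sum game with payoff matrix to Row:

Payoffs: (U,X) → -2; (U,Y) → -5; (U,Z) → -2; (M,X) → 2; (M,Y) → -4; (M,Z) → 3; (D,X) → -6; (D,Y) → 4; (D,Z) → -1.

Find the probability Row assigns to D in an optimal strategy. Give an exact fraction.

3/8

Row minima: U → -5, M → -4, D → -6; maximin = -4.
Column maxima: X → 2, Y → 4, Z → 3; minimax = 2.
-4 ≠ 2, so there is no saddle point; optimal play is mixed.
U is strictly dominated by M, so Row never plays it.
With U eliminated, Z is strictly dominated by X (it gives Row strictly more in every remaining row), so Column never plays it.
On the remaining 2×2 (M, D vs X, Y):
Let Row play M with probability p. Expected payoff against X: 2p + (-6)(1−p) = 8p − 6; against Y: (-4)p + 4(1−p) = −8p + 4.
Setting these equal: 8p − 6 = −8p + 4 ⇒ 16p = 10 ⇒ p = 5/8, and the value is (8)·(5/8) − 6 = -1.
For Column: with q = P(X), equating M's and D's payoffs gives 6q − 4 = −10q + 4 ⇒ q = 1/2.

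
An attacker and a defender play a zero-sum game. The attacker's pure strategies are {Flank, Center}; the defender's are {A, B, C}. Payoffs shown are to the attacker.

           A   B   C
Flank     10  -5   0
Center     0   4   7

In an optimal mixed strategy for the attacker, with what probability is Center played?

15/19

Row minima: Flank → -5, Center → 0; maximin = 0.
Column maxima: A → 10, B → 4, C → 7; minimax = 4.
0 ≠ 4, so there is no saddle point; optimal play is mixed.
C is strictly dominated by B (it gives the attacker strictly more in every row), so the defender never plays it.
On the remaining 2×2 (Flank, Center vs A, B):
Let the attacker play Flank with probability p. Expected payoff against A: 10p + 0(1−p) = 10p; against B: (-5)p + 4(1−p) = −9p + 4.
Setting these equal: 10p = −9p + 4 ⇒ 19p = 4 ⇒ p = 4/19, and the value is (10)·(4/19) = 40/19.
For the defender: with q = P(A), equating Flank's and Center's payoffs gives 15q − 5 = −4q + 4 ⇒ q = 9/19.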